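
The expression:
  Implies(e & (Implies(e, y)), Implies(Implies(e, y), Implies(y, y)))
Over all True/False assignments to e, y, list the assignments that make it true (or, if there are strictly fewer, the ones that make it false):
is always true.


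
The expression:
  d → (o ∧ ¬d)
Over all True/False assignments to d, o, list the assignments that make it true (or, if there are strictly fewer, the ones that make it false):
is true only for:
  d=False, o=False;
  d=False, o=True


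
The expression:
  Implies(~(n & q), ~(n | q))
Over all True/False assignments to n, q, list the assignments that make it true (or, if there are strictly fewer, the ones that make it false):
is true only for:
  n=False, q=False;
  n=True, q=True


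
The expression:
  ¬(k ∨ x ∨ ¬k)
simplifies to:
False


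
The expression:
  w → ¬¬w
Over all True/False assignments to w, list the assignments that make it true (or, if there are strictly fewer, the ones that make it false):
is always true.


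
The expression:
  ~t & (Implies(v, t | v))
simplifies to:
~t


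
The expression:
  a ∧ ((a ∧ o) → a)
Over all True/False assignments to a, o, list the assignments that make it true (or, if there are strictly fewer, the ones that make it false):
is true only for:
  a=True, o=False;
  a=True, o=True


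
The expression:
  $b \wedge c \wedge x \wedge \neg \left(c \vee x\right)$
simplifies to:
$\text{False}$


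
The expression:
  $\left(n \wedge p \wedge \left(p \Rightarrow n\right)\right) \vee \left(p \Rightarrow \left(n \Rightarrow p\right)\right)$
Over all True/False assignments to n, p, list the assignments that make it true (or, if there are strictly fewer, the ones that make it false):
is always true.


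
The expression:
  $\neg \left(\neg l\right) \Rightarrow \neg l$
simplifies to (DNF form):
$\neg l$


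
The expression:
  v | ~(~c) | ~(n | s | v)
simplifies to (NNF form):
c | v | (~n & ~s)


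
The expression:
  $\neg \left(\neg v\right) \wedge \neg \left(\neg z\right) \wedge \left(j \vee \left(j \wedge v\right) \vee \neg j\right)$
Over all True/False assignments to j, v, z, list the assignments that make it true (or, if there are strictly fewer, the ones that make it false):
is true only for:
  j=False, v=True, z=True;
  j=True, v=True, z=True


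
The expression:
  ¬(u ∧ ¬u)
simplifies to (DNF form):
True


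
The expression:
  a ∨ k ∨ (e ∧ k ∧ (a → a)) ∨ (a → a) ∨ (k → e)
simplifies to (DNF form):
True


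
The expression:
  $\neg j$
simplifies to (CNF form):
$\neg j$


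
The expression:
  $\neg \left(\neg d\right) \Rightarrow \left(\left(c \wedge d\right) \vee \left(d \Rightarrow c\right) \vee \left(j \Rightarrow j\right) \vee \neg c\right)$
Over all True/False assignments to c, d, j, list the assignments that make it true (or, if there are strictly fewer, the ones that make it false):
is always true.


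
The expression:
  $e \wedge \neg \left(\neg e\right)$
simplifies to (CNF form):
$e$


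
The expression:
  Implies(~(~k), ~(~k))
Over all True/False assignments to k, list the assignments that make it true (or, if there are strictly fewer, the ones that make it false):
is always true.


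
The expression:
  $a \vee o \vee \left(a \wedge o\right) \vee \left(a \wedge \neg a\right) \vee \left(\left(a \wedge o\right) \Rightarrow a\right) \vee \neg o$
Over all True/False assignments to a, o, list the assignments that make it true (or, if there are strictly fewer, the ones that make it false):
is always true.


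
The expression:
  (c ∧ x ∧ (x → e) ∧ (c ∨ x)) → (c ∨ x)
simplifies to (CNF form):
True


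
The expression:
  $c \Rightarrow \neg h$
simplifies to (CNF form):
$\neg c \vee \neg h$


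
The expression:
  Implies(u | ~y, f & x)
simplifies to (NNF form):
(f & x) | (y & ~u)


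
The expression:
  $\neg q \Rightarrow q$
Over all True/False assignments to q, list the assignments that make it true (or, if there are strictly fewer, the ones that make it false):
is true only for:
  q=True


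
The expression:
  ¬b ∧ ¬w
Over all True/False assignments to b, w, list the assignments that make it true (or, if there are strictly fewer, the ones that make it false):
is true only for:
  b=False, w=False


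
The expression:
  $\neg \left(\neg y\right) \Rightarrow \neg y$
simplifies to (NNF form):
$\neg y$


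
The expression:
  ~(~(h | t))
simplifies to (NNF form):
h | t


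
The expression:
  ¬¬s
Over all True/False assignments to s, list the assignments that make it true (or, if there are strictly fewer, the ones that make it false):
is true only for:
  s=True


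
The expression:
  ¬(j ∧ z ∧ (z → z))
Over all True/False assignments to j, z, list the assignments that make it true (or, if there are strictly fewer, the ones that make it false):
is false only for:
  j=True, z=True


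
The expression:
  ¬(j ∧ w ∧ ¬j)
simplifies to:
True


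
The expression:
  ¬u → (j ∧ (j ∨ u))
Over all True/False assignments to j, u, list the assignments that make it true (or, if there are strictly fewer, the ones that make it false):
is false only for:
  j=False, u=False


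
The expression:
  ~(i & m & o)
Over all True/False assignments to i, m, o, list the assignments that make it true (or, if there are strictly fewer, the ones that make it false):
is false only for:
  i=True, m=True, o=True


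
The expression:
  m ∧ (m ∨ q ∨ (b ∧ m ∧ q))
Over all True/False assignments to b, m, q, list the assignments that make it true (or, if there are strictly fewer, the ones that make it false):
is true only for:
  b=False, m=True, q=False;
  b=False, m=True, q=True;
  b=True, m=True, q=False;
  b=True, m=True, q=True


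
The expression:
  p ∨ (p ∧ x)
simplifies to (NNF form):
p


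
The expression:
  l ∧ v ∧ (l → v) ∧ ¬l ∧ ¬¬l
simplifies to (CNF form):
False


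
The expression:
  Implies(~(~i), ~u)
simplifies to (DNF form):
~i | ~u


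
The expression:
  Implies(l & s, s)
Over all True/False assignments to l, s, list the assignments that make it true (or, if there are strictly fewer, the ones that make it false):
is always true.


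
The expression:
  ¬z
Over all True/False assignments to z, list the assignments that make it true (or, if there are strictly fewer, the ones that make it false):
is true only for:
  z=False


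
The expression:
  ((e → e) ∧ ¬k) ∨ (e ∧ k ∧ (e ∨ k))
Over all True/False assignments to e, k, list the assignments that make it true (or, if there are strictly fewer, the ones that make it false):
is false only for:
  e=False, k=True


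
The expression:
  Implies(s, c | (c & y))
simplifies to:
c | ~s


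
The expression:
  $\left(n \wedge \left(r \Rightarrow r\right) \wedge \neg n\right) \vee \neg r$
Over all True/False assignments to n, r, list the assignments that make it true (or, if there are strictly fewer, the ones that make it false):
is true only for:
  n=False, r=False;
  n=True, r=False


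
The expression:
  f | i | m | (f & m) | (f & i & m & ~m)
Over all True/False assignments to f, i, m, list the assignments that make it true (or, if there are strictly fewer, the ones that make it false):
is false only for:
  f=False, i=False, m=False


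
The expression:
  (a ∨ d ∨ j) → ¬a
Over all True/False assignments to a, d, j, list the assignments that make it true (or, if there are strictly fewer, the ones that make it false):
is true only for:
  a=False, d=False, j=False;
  a=False, d=False, j=True;
  a=False, d=True, j=False;
  a=False, d=True, j=True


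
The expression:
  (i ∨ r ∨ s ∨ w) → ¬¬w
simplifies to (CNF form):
(w ∨ ¬i) ∧ (w ∨ ¬r) ∧ (w ∨ ¬s)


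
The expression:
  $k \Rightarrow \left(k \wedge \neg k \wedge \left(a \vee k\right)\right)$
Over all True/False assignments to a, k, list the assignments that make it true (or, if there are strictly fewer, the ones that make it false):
is true only for:
  a=False, k=False;
  a=True, k=False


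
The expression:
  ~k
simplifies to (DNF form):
~k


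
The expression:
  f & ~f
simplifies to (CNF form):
False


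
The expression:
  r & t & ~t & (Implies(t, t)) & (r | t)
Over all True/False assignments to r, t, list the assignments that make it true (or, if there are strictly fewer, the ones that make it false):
is never true.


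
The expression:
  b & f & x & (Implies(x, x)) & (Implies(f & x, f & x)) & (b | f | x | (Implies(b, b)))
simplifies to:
b & f & x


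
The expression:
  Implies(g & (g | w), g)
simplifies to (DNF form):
True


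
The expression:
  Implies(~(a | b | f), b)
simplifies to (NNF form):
a | b | f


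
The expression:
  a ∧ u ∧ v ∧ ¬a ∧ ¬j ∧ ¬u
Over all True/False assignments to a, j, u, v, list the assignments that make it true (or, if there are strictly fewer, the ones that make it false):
is never true.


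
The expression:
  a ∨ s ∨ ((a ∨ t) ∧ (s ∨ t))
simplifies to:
a ∨ s ∨ t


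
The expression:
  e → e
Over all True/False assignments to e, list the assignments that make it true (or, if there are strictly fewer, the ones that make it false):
is always true.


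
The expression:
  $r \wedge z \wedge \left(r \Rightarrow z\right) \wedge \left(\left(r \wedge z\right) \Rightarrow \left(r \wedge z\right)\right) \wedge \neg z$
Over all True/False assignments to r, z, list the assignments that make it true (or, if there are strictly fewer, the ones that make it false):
is never true.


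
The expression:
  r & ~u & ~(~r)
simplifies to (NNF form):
r & ~u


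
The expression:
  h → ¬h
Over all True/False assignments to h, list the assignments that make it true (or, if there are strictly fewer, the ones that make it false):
is true only for:
  h=False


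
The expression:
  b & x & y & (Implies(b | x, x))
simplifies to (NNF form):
b & x & y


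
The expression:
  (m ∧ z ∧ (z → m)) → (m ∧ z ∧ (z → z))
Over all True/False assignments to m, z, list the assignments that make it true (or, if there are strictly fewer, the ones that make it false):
is always true.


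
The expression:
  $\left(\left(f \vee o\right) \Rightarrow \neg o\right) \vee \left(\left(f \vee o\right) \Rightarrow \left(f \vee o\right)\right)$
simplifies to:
$\text{True}$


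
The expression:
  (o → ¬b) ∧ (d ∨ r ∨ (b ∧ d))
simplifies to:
(d ∨ r) ∧ (¬b ∨ ¬o)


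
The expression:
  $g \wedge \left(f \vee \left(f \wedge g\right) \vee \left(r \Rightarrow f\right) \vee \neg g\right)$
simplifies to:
$g \wedge \left(f \vee \neg r\right)$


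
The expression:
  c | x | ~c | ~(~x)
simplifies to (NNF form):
True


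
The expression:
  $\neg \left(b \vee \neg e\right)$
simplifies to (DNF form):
$e \wedge \neg b$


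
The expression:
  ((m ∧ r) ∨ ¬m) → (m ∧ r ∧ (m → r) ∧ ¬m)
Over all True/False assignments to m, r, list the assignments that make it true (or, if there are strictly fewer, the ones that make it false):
is true only for:
  m=True, r=False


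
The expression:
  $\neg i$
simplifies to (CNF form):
$\neg i$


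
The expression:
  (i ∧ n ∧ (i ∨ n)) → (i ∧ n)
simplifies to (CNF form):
True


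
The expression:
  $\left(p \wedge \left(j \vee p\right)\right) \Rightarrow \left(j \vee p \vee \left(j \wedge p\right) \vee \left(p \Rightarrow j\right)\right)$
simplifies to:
$\text{True}$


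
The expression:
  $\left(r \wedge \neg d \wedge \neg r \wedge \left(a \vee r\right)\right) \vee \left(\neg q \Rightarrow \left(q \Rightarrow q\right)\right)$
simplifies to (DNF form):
$\text{True}$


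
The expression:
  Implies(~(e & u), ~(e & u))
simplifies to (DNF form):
True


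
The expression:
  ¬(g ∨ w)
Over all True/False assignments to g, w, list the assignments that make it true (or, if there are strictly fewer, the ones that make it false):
is true only for:
  g=False, w=False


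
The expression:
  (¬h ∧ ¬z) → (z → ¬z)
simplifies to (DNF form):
True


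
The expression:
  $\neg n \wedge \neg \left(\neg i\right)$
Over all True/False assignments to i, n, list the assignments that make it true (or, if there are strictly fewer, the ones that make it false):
is true only for:
  i=True, n=False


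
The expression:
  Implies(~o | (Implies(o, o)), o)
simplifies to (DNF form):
o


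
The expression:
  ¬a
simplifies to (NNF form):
¬a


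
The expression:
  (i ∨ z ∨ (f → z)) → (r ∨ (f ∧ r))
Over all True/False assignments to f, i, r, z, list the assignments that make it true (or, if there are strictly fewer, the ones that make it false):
is false only for:
  f=False, i=False, r=False, z=False;
  f=False, i=False, r=False, z=True;
  f=False, i=True, r=False, z=False;
  f=False, i=True, r=False, z=True;
  f=True, i=False, r=False, z=True;
  f=True, i=True, r=False, z=False;
  f=True, i=True, r=False, z=True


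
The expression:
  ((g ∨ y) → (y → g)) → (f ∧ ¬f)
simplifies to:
y ∧ ¬g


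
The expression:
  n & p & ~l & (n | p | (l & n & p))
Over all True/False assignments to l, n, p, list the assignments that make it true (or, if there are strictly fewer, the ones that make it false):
is true only for:
  l=False, n=True, p=True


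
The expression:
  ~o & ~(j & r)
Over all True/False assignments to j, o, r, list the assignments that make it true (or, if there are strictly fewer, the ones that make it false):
is true only for:
  j=False, o=False, r=False;
  j=False, o=False, r=True;
  j=True, o=False, r=False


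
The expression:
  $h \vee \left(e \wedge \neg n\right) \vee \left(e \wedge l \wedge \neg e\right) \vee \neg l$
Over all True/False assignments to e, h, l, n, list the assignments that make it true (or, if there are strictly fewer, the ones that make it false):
is false only for:
  e=False, h=False, l=True, n=False;
  e=False, h=False, l=True, n=True;
  e=True, h=False, l=True, n=True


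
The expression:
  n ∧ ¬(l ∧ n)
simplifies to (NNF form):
n ∧ ¬l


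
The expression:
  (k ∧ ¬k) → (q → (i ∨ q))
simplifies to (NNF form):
True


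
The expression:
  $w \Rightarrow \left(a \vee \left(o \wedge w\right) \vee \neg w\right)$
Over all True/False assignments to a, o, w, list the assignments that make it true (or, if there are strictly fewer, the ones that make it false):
is false only for:
  a=False, o=False, w=True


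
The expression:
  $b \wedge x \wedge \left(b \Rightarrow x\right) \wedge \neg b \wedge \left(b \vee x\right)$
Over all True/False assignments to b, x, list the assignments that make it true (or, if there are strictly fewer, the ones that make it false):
is never true.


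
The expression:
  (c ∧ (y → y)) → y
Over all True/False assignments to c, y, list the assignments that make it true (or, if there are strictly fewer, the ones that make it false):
is false only for:
  c=True, y=False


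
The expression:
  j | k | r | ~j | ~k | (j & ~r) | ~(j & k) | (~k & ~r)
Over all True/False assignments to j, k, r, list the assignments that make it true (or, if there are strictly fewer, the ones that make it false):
is always true.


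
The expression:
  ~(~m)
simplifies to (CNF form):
m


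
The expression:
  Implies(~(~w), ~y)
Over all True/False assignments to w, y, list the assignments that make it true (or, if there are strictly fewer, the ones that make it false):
is false only for:
  w=True, y=True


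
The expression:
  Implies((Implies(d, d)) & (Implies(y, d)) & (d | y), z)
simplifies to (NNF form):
z | ~d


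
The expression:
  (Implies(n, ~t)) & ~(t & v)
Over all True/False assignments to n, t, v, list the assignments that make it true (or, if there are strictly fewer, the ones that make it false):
is false only for:
  n=False, t=True, v=True;
  n=True, t=True, v=False;
  n=True, t=True, v=True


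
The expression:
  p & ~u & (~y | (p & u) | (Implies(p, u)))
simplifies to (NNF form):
p & ~u & ~y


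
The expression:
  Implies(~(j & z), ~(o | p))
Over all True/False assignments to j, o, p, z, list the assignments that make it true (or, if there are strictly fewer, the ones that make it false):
is true only for:
  j=False, o=False, p=False, z=False;
  j=False, o=False, p=False, z=True;
  j=True, o=False, p=False, z=False;
  j=True, o=False, p=False, z=True;
  j=True, o=False, p=True, z=True;
  j=True, o=True, p=False, z=True;
  j=True, o=True, p=True, z=True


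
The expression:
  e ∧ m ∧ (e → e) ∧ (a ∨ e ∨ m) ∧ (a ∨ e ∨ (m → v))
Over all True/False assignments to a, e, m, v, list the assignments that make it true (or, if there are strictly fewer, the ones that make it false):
is true only for:
  a=False, e=True, m=True, v=False;
  a=False, e=True, m=True, v=True;
  a=True, e=True, m=True, v=False;
  a=True, e=True, m=True, v=True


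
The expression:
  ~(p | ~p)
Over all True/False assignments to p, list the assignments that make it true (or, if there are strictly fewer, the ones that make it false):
is never true.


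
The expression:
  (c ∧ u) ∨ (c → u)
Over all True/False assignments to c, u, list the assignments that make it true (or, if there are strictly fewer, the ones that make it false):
is false only for:
  c=True, u=False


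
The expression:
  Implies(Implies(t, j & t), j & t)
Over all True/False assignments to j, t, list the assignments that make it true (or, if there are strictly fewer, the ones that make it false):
is true only for:
  j=False, t=True;
  j=True, t=True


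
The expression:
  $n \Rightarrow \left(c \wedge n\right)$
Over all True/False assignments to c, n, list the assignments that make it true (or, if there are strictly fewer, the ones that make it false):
is false only for:
  c=False, n=True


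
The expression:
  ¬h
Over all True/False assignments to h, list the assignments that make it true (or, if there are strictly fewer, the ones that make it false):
is true only for:
  h=False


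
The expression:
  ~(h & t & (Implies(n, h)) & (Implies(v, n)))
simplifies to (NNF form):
~h | ~t | (v & ~n)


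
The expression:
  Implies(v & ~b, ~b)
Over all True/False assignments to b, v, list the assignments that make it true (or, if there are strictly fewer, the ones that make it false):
is always true.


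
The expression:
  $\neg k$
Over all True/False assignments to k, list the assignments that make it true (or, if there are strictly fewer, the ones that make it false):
is true only for:
  k=False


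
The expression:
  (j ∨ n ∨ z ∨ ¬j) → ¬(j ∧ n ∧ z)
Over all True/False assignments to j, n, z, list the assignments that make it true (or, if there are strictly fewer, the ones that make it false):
is false only for:
  j=True, n=True, z=True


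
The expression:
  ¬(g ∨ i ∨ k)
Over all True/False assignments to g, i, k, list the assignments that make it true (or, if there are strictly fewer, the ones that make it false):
is true only for:
  g=False, i=False, k=False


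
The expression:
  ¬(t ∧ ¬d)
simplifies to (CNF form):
d ∨ ¬t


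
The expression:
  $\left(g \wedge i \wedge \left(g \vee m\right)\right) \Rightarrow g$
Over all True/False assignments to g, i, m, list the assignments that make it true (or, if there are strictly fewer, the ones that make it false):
is always true.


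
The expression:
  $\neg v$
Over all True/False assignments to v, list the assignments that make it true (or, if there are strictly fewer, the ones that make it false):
is true only for:
  v=False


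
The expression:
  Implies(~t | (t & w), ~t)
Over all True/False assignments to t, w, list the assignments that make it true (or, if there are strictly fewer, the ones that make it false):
is false only for:
  t=True, w=True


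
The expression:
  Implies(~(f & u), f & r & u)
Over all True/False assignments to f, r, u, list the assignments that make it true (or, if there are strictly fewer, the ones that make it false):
is true only for:
  f=True, r=False, u=True;
  f=True, r=True, u=True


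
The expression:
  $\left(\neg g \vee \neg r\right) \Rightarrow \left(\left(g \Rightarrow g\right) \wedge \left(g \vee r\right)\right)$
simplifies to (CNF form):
$g \vee r$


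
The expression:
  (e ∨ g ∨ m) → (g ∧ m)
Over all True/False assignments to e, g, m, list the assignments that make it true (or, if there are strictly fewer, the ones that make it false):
is true only for:
  e=False, g=False, m=False;
  e=False, g=True, m=True;
  e=True, g=True, m=True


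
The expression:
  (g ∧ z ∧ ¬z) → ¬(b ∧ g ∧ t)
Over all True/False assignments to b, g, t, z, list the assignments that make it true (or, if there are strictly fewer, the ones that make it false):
is always true.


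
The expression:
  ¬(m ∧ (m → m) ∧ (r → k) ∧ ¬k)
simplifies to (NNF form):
k ∨ r ∨ ¬m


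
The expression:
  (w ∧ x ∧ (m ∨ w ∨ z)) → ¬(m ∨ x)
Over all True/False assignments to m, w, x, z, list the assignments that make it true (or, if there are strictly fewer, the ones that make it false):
is false only for:
  m=False, w=True, x=True, z=False;
  m=False, w=True, x=True, z=True;
  m=True, w=True, x=True, z=False;
  m=True, w=True, x=True, z=True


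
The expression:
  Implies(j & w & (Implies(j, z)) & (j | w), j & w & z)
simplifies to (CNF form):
True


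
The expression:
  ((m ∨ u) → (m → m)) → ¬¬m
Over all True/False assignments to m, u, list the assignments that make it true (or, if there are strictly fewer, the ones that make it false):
is true only for:
  m=True, u=False;
  m=True, u=True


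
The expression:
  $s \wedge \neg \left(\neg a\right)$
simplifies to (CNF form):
$a \wedge s$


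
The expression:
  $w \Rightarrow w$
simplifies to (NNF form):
$\text{True}$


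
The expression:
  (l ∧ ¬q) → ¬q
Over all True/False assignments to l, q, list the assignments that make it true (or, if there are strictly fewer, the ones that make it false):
is always true.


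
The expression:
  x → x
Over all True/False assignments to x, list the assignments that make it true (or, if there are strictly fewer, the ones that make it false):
is always true.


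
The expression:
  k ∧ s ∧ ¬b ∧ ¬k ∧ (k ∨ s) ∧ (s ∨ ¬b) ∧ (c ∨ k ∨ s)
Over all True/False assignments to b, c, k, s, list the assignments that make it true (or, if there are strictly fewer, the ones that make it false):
is never true.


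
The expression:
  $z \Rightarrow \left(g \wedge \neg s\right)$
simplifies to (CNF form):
$\left(g \vee \neg z\right) \wedge \left(\neg s \vee \neg z\right)$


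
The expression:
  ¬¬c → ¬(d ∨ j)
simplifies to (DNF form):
(¬d ∧ ¬j) ∨ ¬c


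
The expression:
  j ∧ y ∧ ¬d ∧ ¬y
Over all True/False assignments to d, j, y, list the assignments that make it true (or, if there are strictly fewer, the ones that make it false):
is never true.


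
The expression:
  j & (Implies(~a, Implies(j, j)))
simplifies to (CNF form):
j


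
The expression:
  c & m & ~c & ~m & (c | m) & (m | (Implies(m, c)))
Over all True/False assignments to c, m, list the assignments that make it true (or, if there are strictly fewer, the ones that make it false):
is never true.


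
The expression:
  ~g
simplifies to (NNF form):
~g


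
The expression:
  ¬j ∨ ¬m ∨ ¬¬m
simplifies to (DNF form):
True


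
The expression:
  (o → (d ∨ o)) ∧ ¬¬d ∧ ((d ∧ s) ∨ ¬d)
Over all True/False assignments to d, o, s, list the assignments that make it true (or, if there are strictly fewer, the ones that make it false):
is true only for:
  d=True, o=False, s=True;
  d=True, o=True, s=True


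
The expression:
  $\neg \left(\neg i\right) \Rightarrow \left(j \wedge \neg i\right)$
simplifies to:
$\neg i$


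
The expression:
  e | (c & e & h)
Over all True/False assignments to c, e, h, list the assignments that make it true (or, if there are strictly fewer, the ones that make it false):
is true only for:
  c=False, e=True, h=False;
  c=False, e=True, h=True;
  c=True, e=True, h=False;
  c=True, e=True, h=True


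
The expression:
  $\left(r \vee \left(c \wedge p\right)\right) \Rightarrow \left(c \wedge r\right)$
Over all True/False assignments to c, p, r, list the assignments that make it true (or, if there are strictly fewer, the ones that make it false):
is false only for:
  c=False, p=False, r=True;
  c=False, p=True, r=True;
  c=True, p=True, r=False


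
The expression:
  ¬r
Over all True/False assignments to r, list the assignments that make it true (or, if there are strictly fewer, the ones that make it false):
is true only for:
  r=False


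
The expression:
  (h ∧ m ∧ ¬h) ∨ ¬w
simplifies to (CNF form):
¬w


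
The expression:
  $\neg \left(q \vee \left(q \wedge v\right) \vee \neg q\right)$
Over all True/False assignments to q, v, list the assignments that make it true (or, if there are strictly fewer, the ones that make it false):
is never true.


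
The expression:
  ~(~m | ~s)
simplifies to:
m & s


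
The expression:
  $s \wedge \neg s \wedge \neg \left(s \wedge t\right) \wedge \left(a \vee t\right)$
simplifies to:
$\text{False}$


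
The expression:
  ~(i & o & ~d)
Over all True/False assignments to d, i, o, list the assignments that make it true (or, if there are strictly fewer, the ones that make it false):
is false only for:
  d=False, i=True, o=True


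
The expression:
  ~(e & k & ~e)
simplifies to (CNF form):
True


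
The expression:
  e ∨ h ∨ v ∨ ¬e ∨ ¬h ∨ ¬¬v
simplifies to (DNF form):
True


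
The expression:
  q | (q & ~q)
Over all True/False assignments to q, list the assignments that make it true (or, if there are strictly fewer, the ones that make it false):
is true only for:
  q=True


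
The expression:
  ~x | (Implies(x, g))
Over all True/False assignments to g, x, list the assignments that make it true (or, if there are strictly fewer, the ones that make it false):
is false only for:
  g=False, x=True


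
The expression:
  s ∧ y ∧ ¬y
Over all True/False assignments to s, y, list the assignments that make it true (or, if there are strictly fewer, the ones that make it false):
is never true.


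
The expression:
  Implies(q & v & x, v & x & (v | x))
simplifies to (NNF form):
True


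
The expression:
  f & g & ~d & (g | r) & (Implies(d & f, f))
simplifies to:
f & g & ~d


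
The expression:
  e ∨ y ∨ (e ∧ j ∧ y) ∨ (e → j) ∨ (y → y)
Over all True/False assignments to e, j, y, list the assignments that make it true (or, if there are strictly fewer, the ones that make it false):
is always true.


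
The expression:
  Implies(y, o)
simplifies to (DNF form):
o | ~y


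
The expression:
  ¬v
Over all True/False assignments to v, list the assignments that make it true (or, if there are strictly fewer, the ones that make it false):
is true only for:
  v=False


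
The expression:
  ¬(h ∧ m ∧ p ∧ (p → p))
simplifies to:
¬h ∨ ¬m ∨ ¬p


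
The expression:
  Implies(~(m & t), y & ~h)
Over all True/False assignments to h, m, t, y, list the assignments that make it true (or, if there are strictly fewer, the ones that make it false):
is true only for:
  h=False, m=False, t=False, y=True;
  h=False, m=False, t=True, y=True;
  h=False, m=True, t=False, y=True;
  h=False, m=True, t=True, y=False;
  h=False, m=True, t=True, y=True;
  h=True, m=True, t=True, y=False;
  h=True, m=True, t=True, y=True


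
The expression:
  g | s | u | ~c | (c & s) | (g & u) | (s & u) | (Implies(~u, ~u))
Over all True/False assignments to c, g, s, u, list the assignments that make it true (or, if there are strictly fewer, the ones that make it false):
is always true.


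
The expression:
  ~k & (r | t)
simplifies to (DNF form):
(r & ~k) | (t & ~k)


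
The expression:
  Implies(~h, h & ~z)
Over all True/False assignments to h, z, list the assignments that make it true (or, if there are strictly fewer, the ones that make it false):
is true only for:
  h=True, z=False;
  h=True, z=True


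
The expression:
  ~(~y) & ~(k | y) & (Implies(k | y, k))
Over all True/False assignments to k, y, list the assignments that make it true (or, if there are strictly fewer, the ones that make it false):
is never true.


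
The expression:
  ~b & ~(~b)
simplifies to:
False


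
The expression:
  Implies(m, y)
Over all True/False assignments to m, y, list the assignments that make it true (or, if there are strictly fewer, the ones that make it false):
is false only for:
  m=True, y=False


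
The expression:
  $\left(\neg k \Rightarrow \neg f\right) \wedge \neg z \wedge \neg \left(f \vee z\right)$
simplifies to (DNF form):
$\neg f \wedge \neg z$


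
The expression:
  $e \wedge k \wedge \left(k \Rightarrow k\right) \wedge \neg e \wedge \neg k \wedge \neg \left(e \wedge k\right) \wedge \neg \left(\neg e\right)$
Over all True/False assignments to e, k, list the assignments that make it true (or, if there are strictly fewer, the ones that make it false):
is never true.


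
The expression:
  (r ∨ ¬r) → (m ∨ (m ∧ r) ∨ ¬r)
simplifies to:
m ∨ ¬r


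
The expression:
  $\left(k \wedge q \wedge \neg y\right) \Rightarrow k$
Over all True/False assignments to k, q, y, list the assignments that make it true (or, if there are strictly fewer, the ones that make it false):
is always true.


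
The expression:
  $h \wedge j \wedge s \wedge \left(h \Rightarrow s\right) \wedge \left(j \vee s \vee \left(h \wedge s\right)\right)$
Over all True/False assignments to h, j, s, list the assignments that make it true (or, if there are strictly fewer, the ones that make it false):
is true only for:
  h=True, j=True, s=True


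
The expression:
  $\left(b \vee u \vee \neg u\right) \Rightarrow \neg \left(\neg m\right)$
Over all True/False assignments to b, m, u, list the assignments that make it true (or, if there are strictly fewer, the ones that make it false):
is true only for:
  b=False, m=True, u=False;
  b=False, m=True, u=True;
  b=True, m=True, u=False;
  b=True, m=True, u=True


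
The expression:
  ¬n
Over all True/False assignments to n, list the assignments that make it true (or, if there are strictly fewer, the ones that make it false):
is true only for:
  n=False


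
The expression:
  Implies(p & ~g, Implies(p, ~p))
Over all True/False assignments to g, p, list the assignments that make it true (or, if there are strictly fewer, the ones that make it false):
is false only for:
  g=False, p=True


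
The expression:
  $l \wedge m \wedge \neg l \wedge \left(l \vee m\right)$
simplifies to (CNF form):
$\text{False}$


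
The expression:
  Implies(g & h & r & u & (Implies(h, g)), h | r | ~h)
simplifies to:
True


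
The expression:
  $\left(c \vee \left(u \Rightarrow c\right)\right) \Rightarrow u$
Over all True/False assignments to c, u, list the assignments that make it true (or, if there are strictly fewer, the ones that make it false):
is true only for:
  c=False, u=True;
  c=True, u=True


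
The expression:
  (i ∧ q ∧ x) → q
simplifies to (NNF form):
True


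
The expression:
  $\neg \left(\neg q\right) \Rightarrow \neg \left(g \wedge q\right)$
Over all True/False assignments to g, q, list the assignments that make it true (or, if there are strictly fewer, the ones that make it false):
is false only for:
  g=True, q=True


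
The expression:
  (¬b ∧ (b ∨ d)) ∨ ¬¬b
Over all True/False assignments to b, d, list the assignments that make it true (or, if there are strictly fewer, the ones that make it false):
is false only for:
  b=False, d=False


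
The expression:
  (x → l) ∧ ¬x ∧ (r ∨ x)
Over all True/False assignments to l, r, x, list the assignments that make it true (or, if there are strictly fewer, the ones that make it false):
is true only for:
  l=False, r=True, x=False;
  l=True, r=True, x=False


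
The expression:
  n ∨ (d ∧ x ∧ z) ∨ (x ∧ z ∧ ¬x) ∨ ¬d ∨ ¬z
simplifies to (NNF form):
n ∨ x ∨ ¬d ∨ ¬z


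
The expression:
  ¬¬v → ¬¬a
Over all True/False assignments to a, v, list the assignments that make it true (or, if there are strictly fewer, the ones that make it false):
is false only for:
  a=False, v=True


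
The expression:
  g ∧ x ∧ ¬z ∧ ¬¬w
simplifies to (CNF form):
g ∧ w ∧ x ∧ ¬z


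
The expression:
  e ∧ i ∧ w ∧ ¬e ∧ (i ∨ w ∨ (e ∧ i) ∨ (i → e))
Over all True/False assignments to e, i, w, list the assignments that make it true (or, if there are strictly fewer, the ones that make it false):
is never true.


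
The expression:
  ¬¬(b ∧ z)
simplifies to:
b ∧ z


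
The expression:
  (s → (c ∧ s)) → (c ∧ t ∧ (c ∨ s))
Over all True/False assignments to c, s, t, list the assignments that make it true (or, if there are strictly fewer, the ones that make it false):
is true only for:
  c=False, s=True, t=False;
  c=False, s=True, t=True;
  c=True, s=False, t=True;
  c=True, s=True, t=True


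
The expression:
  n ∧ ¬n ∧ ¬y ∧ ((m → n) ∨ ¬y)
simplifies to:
False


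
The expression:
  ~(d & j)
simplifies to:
~d | ~j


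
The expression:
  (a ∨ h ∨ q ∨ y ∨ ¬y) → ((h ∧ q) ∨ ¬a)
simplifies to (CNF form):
(h ∨ ¬a) ∧ (q ∨ ¬a)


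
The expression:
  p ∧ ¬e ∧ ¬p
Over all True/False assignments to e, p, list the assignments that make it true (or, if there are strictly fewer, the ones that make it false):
is never true.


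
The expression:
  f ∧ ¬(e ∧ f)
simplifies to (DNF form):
f ∧ ¬e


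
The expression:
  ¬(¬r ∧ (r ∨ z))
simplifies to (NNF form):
r ∨ ¬z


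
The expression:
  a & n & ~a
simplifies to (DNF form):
False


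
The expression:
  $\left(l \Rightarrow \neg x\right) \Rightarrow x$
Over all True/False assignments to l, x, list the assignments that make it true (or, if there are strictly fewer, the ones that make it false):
is true only for:
  l=False, x=True;
  l=True, x=True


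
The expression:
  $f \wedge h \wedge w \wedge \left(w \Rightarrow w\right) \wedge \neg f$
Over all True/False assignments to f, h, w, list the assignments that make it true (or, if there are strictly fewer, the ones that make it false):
is never true.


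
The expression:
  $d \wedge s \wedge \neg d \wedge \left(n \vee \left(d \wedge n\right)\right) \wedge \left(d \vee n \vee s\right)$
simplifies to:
$\text{False}$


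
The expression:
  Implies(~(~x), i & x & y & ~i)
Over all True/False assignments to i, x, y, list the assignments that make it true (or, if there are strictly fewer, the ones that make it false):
is true only for:
  i=False, x=False, y=False;
  i=False, x=False, y=True;
  i=True, x=False, y=False;
  i=True, x=False, y=True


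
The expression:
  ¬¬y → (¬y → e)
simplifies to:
True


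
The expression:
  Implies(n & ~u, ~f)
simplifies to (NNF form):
u | ~f | ~n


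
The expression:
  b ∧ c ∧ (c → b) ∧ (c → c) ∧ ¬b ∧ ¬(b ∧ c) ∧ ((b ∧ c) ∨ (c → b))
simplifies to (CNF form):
False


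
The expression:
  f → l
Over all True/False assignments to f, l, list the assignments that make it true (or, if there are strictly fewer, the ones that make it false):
is false only for:
  f=True, l=False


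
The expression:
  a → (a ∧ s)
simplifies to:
s ∨ ¬a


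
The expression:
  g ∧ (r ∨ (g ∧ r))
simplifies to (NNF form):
g ∧ r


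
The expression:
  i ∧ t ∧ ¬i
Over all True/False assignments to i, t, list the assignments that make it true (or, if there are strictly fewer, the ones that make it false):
is never true.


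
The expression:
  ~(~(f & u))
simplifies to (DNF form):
f & u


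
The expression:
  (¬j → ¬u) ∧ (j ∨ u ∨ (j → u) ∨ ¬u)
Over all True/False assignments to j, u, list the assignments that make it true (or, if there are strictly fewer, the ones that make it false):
is false only for:
  j=False, u=True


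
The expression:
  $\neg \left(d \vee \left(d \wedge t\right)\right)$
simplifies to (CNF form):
$\neg d$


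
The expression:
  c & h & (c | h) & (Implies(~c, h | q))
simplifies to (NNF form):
c & h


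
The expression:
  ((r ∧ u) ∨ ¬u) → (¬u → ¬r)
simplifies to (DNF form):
u ∨ ¬r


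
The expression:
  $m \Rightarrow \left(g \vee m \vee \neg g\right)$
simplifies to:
$\text{True}$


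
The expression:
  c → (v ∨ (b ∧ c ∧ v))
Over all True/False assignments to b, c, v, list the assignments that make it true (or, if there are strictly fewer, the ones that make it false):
is false only for:
  b=False, c=True, v=False;
  b=True, c=True, v=False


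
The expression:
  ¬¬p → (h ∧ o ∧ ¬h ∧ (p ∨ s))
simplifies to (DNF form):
¬p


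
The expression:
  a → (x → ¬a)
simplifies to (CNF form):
¬a ∨ ¬x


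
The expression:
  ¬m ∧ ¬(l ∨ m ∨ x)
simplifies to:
¬l ∧ ¬m ∧ ¬x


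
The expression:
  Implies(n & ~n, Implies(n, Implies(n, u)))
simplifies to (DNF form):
True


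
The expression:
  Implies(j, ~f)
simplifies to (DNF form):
~f | ~j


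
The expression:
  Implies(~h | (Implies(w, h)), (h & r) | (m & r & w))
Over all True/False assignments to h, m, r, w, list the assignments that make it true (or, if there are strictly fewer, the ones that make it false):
is true only for:
  h=False, m=True, r=True, w=True;
  h=True, m=False, r=True, w=False;
  h=True, m=False, r=True, w=True;
  h=True, m=True, r=True, w=False;
  h=True, m=True, r=True, w=True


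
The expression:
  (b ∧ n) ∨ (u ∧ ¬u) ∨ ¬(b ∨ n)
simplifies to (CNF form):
(b ∨ ¬n) ∧ (n ∨ ¬b)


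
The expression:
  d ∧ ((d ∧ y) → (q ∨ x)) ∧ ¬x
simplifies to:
d ∧ ¬x ∧ (q ∨ ¬y)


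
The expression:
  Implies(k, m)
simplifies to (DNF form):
m | ~k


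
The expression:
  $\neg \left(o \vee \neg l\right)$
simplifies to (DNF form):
$l \wedge \neg o$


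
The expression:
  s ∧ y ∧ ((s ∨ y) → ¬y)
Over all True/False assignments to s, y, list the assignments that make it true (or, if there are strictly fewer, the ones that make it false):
is never true.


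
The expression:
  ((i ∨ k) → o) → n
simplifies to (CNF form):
(n ∨ ¬o) ∧ (i ∨ k ∨ n)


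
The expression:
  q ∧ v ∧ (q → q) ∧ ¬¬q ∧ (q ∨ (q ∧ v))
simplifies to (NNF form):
q ∧ v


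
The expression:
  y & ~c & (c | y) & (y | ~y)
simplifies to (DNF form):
y & ~c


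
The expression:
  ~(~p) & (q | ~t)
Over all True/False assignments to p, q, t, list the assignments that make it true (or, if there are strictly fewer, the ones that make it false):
is true only for:
  p=True, q=False, t=False;
  p=True, q=True, t=False;
  p=True, q=True, t=True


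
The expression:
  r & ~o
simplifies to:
r & ~o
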